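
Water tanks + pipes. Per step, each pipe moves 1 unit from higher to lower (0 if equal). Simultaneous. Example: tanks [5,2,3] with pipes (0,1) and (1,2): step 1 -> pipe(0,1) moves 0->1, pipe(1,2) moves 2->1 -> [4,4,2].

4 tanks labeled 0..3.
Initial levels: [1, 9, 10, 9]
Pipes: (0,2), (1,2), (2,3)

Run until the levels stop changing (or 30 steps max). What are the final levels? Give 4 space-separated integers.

Step 1: flows [2->0,2->1,2->3] -> levels [2 10 7 10]
Step 2: flows [2->0,1->2,3->2] -> levels [3 9 8 9]
Step 3: flows [2->0,1->2,3->2] -> levels [4 8 9 8]
Step 4: flows [2->0,2->1,2->3] -> levels [5 9 6 9]
Step 5: flows [2->0,1->2,3->2] -> levels [6 8 7 8]
Step 6: flows [2->0,1->2,3->2] -> levels [7 7 8 7]
Step 7: flows [2->0,2->1,2->3] -> levels [8 8 5 8]
Step 8: flows [0->2,1->2,3->2] -> levels [7 7 8 7]
  -> period-2 cycle: step 8 state = step 6 state; never stabilizes
  -> state at step 30: (30-6) mod 2 = 0, same as step 6 -> [7 7 8 7]

Answer: 7 7 8 7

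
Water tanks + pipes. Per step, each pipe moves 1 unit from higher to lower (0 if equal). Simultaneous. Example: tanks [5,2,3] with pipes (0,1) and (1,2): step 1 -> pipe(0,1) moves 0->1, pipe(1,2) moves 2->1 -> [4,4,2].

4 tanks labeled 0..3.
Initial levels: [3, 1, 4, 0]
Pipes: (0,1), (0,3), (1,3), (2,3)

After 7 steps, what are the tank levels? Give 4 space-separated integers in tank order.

Step 1: flows [0->1,0->3,1->3,2->3] -> levels [1 1 3 3]
Step 2: flows [0=1,3->0,3->1,2=3] -> levels [2 2 3 1]
Step 3: flows [0=1,0->3,1->3,2->3] -> levels [1 1 2 4]
Step 4: flows [0=1,3->0,3->1,3->2] -> levels [2 2 3 1]
  -> period-2 cycle: step 4 state = step 2 state
  -> state at step 7: (7-2) mod 2 = 1, same as step 3 -> [1 1 2 4]

Answer: 1 1 2 4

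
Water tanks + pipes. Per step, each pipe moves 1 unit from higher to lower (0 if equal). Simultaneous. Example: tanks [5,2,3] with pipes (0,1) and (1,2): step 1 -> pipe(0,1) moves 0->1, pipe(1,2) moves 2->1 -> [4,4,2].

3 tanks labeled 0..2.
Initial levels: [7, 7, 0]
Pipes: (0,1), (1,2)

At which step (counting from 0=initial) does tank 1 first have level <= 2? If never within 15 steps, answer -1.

Answer: -1

Derivation:
Step 1: flows [0=1,1->2] -> levels [7 6 1]
Step 2: flows [0->1,1->2] -> levels [6 6 2]
Step 3: flows [0=1,1->2] -> levels [6 5 3]
Step 4: flows [0->1,1->2] -> levels [5 5 4]
Step 5: flows [0=1,1->2] -> levels [5 4 5]
Step 6: flows [0->1,2->1] -> levels [4 6 4]
Step 7: flows [1->0,1->2] -> levels [5 4 5]
  -> period-2 cycle (repeats step 5); tank 1 never drops to <=2
Tank 1 never reaches <=2 within 15 steps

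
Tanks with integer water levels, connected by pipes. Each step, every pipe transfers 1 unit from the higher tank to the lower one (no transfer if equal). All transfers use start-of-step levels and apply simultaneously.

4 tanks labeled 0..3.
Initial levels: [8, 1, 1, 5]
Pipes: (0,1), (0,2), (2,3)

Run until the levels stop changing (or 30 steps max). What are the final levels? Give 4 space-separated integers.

Answer: 3 4 5 3

Derivation:
Step 1: flows [0->1,0->2,3->2] -> levels [6 2 3 4]
Step 2: flows [0->1,0->2,3->2] -> levels [4 3 5 3]
Step 3: flows [0->1,2->0,2->3] -> levels [4 4 3 4]
Step 4: flows [0=1,0->2,3->2] -> levels [3 4 5 3]
Step 5: flows [1->0,2->0,2->3] -> levels [5 3 3 4]
Step 6: flows [0->1,0->2,3->2] -> levels [3 4 5 3]
  -> period-2 cycle: step 6 state = step 4 state; never stabilizes
  -> state at step 30: (30-4) mod 2 = 0, same as step 4 -> [3 4 5 3]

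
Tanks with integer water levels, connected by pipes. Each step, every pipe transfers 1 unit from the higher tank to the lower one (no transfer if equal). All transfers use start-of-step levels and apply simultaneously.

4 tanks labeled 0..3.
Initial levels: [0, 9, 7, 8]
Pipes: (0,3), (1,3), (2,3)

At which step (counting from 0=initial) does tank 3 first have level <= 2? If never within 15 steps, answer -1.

Answer: -1

Derivation:
Step 1: flows [3->0,1->3,3->2] -> levels [1 8 8 7]
Step 2: flows [3->0,1->3,2->3] -> levels [2 7 7 8]
Step 3: flows [3->0,3->1,3->2] -> levels [3 8 8 5]
Step 4: flows [3->0,1->3,2->3] -> levels [4 7 7 6]
Step 5: flows [3->0,1->3,2->3] -> levels [5 6 6 7]
Step 6: flows [3->0,3->1,3->2] -> levels [6 7 7 4]
Step 7: flows [0->3,1->3,2->3] -> levels [5 6 6 7]
  -> period-2 cycle (repeats step 5); tank 3 never drops to <=2
Tank 3 never reaches <=2 within 15 steps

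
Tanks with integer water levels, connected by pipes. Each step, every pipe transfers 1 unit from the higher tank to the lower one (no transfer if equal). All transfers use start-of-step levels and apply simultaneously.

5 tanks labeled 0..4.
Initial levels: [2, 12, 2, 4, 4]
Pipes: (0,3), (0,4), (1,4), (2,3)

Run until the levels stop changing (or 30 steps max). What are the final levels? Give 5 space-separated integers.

Step 1: flows [3->0,4->0,1->4,3->2] -> levels [4 11 3 2 4]
Step 2: flows [0->3,0=4,1->4,2->3] -> levels [3 10 2 4 5]
Step 3: flows [3->0,4->0,1->4,3->2] -> levels [5 9 3 2 5]
Step 4: flows [0->3,0=4,1->4,2->3] -> levels [4 8 2 4 6]
Step 5: flows [0=3,4->0,1->4,3->2] -> levels [5 7 3 3 6]
Step 6: flows [0->3,4->0,1->4,2=3] -> levels [5 6 3 4 6]
Step 7: flows [0->3,4->0,1=4,3->2] -> levels [5 6 4 4 5]
Step 8: flows [0->3,0=4,1->4,2=3] -> levels [4 5 4 5 6]
Step 9: flows [3->0,4->0,4->1,3->2] -> levels [6 6 5 3 4]
Step 10: flows [0->3,0->4,1->4,2->3] -> levels [4 5 4 5 6]
  -> period-2 cycle: step 10 state = step 8 state; never stabilizes
  -> state at step 30: (30-8) mod 2 = 0, same as step 8 -> [4 5 4 5 6]

Answer: 4 5 4 5 6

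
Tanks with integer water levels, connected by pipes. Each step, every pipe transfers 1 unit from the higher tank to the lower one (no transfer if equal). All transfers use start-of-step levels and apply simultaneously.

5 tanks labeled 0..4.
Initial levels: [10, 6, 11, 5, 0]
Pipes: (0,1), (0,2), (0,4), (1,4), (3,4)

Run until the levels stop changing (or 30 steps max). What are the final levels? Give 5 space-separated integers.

Step 1: flows [0->1,2->0,0->4,1->4,3->4] -> levels [9 6 10 4 3]
Step 2: flows [0->1,2->0,0->4,1->4,3->4] -> levels [8 6 9 3 6]
Step 3: flows [0->1,2->0,0->4,1=4,4->3] -> levels [7 7 8 4 6]
Step 4: flows [0=1,2->0,0->4,1->4,4->3] -> levels [7 6 7 5 7]
Step 5: flows [0->1,0=2,0=4,4->1,4->3] -> levels [6 8 7 6 5]
Step 6: flows [1->0,2->0,0->4,1->4,3->4] -> levels [7 6 6 5 8]
Step 7: flows [0->1,0->2,4->0,4->1,4->3] -> levels [6 8 7 6 5]
  -> period-2 cycle: step 7 state = step 5 state; never stabilizes
  -> state at step 30: (30-5) mod 2 = 1, same as step 6 -> [7 6 6 5 8]

Answer: 7 6 6 5 8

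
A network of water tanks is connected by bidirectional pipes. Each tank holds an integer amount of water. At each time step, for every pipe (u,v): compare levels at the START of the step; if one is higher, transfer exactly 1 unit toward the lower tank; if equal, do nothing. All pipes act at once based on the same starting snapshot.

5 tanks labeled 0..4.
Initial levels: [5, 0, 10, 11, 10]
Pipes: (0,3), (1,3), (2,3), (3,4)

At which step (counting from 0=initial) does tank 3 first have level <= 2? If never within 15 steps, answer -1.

Step 1: flows [3->0,3->1,3->2,3->4] -> levels [6 1 11 7 11]
Step 2: flows [3->0,3->1,2->3,4->3] -> levels [7 2 10 7 10]
Step 3: flows [0=3,3->1,2->3,4->3] -> levels [7 3 9 8 9]
Step 4: flows [3->0,3->1,2->3,4->3] -> levels [8 4 8 8 8]
Step 5: flows [0=3,3->1,2=3,3=4] -> levels [8 5 8 7 8]
Step 6: flows [0->3,3->1,2->3,4->3] -> levels [7 6 7 9 7]
Step 7: flows [3->0,3->1,3->2,3->4] -> levels [8 7 8 5 8]
Step 8: flows [0->3,1->3,2->3,4->3] -> levels [7 6 7 9 7]
  -> period-2 cycle (repeats step 6); tank 3 never drops to <=2
Tank 3 never reaches <=2 within 15 steps

Answer: -1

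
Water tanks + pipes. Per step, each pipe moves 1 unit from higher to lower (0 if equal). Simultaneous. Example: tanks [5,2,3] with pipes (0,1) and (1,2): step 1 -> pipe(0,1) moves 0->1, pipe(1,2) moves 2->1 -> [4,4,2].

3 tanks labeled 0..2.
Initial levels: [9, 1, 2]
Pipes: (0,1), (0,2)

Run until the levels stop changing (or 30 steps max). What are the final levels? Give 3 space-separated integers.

Answer: 5 3 4

Derivation:
Step 1: flows [0->1,0->2] -> levels [7 2 3]
Step 2: flows [0->1,0->2] -> levels [5 3 4]
Step 3: flows [0->1,0->2] -> levels [3 4 5]
Step 4: flows [1->0,2->0] -> levels [5 3 4]
  -> period-2 cycle: step 4 state = step 2 state; never stabilizes
  -> state at step 30: (30-2) mod 2 = 0, same as step 2 -> [5 3 4]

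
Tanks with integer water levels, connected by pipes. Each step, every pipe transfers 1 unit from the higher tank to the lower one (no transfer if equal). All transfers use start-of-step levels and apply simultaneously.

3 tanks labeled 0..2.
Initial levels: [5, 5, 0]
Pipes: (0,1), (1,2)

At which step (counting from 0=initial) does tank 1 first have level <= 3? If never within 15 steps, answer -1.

Step 1: flows [0=1,1->2] -> levels [5 4 1]
Step 2: flows [0->1,1->2] -> levels [4 4 2]
Step 3: flows [0=1,1->2] -> levels [4 3 3]
Tank 1 first reaches <=3 at step 3

Answer: 3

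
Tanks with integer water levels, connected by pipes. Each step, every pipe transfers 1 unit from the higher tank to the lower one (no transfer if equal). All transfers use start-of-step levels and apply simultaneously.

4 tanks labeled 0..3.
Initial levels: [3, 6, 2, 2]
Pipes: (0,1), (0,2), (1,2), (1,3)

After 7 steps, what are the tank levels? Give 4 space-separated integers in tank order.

Step 1: flows [1->0,0->2,1->2,1->3] -> levels [3 3 4 3]
Step 2: flows [0=1,2->0,2->1,1=3] -> levels [4 4 2 3]
Step 3: flows [0=1,0->2,1->2,1->3] -> levels [3 2 4 4]
Step 4: flows [0->1,2->0,2->1,3->1] -> levels [3 5 2 3]
Step 5: flows [1->0,0->2,1->2,1->3] -> levels [3 2 4 4]
  -> period-2 cycle: step 5 state = step 3 state
  -> state at step 7: (7-3) mod 2 = 0, same as step 3 -> [3 2 4 4]

Answer: 3 2 4 4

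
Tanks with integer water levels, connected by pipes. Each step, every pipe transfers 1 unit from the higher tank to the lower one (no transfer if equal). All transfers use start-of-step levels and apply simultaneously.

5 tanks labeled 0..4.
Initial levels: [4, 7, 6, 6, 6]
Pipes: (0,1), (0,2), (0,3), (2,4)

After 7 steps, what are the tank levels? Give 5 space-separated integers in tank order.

Answer: 7 6 5 5 6

Derivation:
Step 1: flows [1->0,2->0,3->0,2=4] -> levels [7 6 5 5 6]
Step 2: flows [0->1,0->2,0->3,4->2] -> levels [4 7 7 6 5]
Step 3: flows [1->0,2->0,3->0,2->4] -> levels [7 6 5 5 6]
  -> period-2 cycle: step 3 state = step 1 state
  -> state at step 7: (7-1) mod 2 = 0, same as step 1 -> [7 6 5 5 6]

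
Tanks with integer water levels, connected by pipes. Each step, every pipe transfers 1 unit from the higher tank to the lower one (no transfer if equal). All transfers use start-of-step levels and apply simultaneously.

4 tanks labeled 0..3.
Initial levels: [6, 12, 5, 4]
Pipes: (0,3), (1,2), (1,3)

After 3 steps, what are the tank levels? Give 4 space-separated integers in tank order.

Step 1: flows [0->3,1->2,1->3] -> levels [5 10 6 6]
Step 2: flows [3->0,1->2,1->3] -> levels [6 8 7 6]
Step 3: flows [0=3,1->2,1->3] -> levels [6 6 8 7]

Answer: 6 6 8 7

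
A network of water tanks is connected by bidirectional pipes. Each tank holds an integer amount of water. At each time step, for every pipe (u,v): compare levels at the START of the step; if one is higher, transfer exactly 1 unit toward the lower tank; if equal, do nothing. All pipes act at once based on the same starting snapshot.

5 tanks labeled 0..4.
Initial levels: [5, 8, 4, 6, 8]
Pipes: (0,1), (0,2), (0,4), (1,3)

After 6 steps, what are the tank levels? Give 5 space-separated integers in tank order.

Answer: 4 7 7 6 7

Derivation:
Step 1: flows [1->0,0->2,4->0,1->3] -> levels [6 6 5 7 7]
Step 2: flows [0=1,0->2,4->0,3->1] -> levels [6 7 6 6 6]
Step 3: flows [1->0,0=2,0=4,1->3] -> levels [7 5 6 7 6]
Step 4: flows [0->1,0->2,0->4,3->1] -> levels [4 7 7 6 7]
Step 5: flows [1->0,2->0,4->0,1->3] -> levels [7 5 6 7 6]
  -> period-2 cycle: step 5 state = step 3 state
  -> state at step 6: (6-3) mod 2 = 1, same as step 4 -> [4 7 7 6 7]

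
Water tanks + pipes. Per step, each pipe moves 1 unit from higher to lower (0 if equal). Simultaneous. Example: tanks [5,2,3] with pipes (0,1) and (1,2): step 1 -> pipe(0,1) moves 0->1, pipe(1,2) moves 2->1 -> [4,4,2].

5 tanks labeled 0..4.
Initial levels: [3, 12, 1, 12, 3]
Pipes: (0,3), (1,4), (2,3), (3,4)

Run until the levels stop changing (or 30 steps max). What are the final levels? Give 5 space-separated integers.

Step 1: flows [3->0,1->4,3->2,3->4] -> levels [4 11 2 9 5]
Step 2: flows [3->0,1->4,3->2,3->4] -> levels [5 10 3 6 7]
Step 3: flows [3->0,1->4,3->2,4->3] -> levels [6 9 4 5 7]
Step 4: flows [0->3,1->4,3->2,4->3] -> levels [5 8 5 6 7]
Step 5: flows [3->0,1->4,3->2,4->3] -> levels [6 7 6 5 7]
Step 6: flows [0->3,1=4,2->3,4->3] -> levels [5 7 5 8 6]
Step 7: flows [3->0,1->4,3->2,3->4] -> levels [6 6 6 5 8]
Step 8: flows [0->3,4->1,2->3,4->3] -> levels [5 7 5 8 6]
  -> period-2 cycle: step 8 state = step 6 state; never stabilizes
  -> state at step 30: (30-6) mod 2 = 0, same as step 6 -> [5 7 5 8 6]

Answer: 5 7 5 8 6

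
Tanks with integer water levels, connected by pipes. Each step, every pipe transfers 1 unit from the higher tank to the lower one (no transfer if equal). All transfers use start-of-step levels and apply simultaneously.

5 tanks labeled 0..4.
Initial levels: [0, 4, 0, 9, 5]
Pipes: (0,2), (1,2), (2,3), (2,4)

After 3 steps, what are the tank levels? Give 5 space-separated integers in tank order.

Step 1: flows [0=2,1->2,3->2,4->2] -> levels [0 3 3 8 4]
Step 2: flows [2->0,1=2,3->2,4->2] -> levels [1 3 4 7 3]
Step 3: flows [2->0,2->1,3->2,2->4] -> levels [2 4 2 6 4]

Answer: 2 4 2 6 4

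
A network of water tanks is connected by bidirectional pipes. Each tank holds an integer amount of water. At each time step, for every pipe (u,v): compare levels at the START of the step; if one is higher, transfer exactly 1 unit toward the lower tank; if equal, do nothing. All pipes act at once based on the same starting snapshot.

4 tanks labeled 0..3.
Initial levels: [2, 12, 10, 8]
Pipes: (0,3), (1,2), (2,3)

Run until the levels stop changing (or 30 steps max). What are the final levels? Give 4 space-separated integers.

Step 1: flows [3->0,1->2,2->3] -> levels [3 11 10 8]
Step 2: flows [3->0,1->2,2->3] -> levels [4 10 10 8]
Step 3: flows [3->0,1=2,2->3] -> levels [5 10 9 8]
Step 4: flows [3->0,1->2,2->3] -> levels [6 9 9 8]
Step 5: flows [3->0,1=2,2->3] -> levels [7 9 8 8]
Step 6: flows [3->0,1->2,2=3] -> levels [8 8 9 7]
Step 7: flows [0->3,2->1,2->3] -> levels [7 9 7 9]
Step 8: flows [3->0,1->2,3->2] -> levels [8 8 9 7]
  -> period-2 cycle: step 8 state = step 6 state; never stabilizes
  -> state at step 30: (30-6) mod 2 = 0, same as step 6 -> [8 8 9 7]

Answer: 8 8 9 7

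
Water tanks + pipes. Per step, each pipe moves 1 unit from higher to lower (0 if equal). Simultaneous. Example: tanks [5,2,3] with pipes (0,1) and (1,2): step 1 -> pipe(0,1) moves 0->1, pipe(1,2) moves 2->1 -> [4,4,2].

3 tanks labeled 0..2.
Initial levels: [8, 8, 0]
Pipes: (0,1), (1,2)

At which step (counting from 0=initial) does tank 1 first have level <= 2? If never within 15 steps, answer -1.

Answer: -1

Derivation:
Step 1: flows [0=1,1->2] -> levels [8 7 1]
Step 2: flows [0->1,1->2] -> levels [7 7 2]
Step 3: flows [0=1,1->2] -> levels [7 6 3]
Step 4: flows [0->1,1->2] -> levels [6 6 4]
Step 5: flows [0=1,1->2] -> levels [6 5 5]
Step 6: flows [0->1,1=2] -> levels [5 6 5]
Step 7: flows [1->0,1->2] -> levels [6 4 6]
Step 8: flows [0->1,2->1] -> levels [5 6 5]
  -> period-2 cycle (repeats step 6); tank 1 never drops to <=2
Tank 1 never reaches <=2 within 15 steps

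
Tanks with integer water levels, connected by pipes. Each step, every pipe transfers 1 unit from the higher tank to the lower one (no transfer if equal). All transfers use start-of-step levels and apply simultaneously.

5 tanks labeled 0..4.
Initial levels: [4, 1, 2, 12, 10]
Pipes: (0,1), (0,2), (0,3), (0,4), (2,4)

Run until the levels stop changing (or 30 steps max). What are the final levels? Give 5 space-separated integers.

Answer: 4 6 6 7 6

Derivation:
Step 1: flows [0->1,0->2,3->0,4->0,4->2] -> levels [4 2 4 11 8]
Step 2: flows [0->1,0=2,3->0,4->0,4->2] -> levels [5 3 5 10 6]
Step 3: flows [0->1,0=2,3->0,4->0,4->2] -> levels [6 4 6 9 4]
Step 4: flows [0->1,0=2,3->0,0->4,2->4] -> levels [5 5 5 8 6]
Step 5: flows [0=1,0=2,3->0,4->0,4->2] -> levels [7 5 6 7 4]
Step 6: flows [0->1,0->2,0=3,0->4,2->4] -> levels [4 6 6 7 6]
Step 7: flows [1->0,2->0,3->0,4->0,2=4] -> levels [8 5 5 6 5]
Step 8: flows [0->1,0->2,0->3,0->4,2=4] -> levels [4 6 6 7 6]
  -> period-2 cycle: step 8 state = step 6 state; never stabilizes
  -> state at step 30: (30-6) mod 2 = 0, same as step 6 -> [4 6 6 7 6]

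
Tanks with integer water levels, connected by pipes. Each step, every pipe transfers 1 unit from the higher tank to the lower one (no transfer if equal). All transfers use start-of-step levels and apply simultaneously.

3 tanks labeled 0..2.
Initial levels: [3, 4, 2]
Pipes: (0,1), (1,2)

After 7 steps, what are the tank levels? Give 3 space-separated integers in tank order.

Answer: 4 2 3

Derivation:
Step 1: flows [1->0,1->2] -> levels [4 2 3]
Step 2: flows [0->1,2->1] -> levels [3 4 2]
  -> period-2 cycle: step 2 state = step 0 state
  -> state at step 7: (7-0) mod 2 = 1, same as step 1 -> [4 2 3]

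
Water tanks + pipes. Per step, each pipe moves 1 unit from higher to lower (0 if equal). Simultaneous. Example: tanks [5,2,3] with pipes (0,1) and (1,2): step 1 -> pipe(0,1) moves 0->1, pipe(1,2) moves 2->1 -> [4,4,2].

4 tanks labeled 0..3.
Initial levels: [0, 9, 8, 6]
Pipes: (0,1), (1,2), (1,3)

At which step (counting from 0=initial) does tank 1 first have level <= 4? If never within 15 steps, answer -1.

Step 1: flows [1->0,1->2,1->3] -> levels [1 6 9 7]
Step 2: flows [1->0,2->1,3->1] -> levels [2 7 8 6]
Step 3: flows [1->0,2->1,1->3] -> levels [3 6 7 7]
Step 4: flows [1->0,2->1,3->1] -> levels [4 7 6 6]
Step 5: flows [1->0,1->2,1->3] -> levels [5 4 7 7]
Tank 1 first reaches <=4 at step 5

Answer: 5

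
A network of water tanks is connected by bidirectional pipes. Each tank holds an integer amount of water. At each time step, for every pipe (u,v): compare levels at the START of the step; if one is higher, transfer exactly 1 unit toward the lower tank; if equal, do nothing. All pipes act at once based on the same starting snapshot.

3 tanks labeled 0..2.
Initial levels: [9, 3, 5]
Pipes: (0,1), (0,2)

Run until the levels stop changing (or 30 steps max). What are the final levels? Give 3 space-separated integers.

Answer: 5 6 6

Derivation:
Step 1: flows [0->1,0->2] -> levels [7 4 6]
Step 2: flows [0->1,0->2] -> levels [5 5 7]
Step 3: flows [0=1,2->0] -> levels [6 5 6]
Step 4: flows [0->1,0=2] -> levels [5 6 6]
Step 5: flows [1->0,2->0] -> levels [7 5 5]
Step 6: flows [0->1,0->2] -> levels [5 6 6]
  -> period-2 cycle: step 6 state = step 4 state; never stabilizes
  -> state at step 30: (30-4) mod 2 = 0, same as step 4 -> [5 6 6]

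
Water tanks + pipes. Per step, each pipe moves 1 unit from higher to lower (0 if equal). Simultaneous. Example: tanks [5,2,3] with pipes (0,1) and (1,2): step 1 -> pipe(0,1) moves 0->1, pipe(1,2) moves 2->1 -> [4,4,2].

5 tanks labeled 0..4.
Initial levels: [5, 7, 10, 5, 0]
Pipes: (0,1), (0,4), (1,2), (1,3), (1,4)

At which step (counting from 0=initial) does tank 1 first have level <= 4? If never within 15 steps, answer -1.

Step 1: flows [1->0,0->4,2->1,1->3,1->4] -> levels [5 5 9 6 2]
Step 2: flows [0=1,0->4,2->1,3->1,1->4] -> levels [4 6 8 5 4]
Step 3: flows [1->0,0=4,2->1,1->3,1->4] -> levels [5 4 7 6 5]
Tank 1 first reaches <=4 at step 3

Answer: 3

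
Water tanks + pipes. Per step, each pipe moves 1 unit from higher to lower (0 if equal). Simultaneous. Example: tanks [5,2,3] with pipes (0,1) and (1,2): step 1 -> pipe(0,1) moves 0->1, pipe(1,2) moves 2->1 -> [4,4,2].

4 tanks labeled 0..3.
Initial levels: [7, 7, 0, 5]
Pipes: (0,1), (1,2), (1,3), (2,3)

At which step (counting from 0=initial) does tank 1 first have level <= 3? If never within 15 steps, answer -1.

Step 1: flows [0=1,1->2,1->3,3->2] -> levels [7 5 2 5]
Step 2: flows [0->1,1->2,1=3,3->2] -> levels [6 5 4 4]
Step 3: flows [0->1,1->2,1->3,2=3] -> levels [5 4 5 5]
Step 4: flows [0->1,2->1,3->1,2=3] -> levels [4 7 4 4]
Step 5: flows [1->0,1->2,1->3,2=3] -> levels [5 4 5 5]
  -> period-2 cycle (repeats step 3); tank 1 never drops to <=3
Tank 1 never reaches <=3 within 15 steps

Answer: -1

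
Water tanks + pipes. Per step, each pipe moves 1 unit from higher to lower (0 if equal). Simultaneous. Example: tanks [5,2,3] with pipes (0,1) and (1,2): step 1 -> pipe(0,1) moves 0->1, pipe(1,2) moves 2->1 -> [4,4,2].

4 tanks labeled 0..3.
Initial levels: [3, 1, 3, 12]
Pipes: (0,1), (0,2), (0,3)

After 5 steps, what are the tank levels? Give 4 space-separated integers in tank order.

Step 1: flows [0->1,0=2,3->0] -> levels [3 2 3 11]
Step 2: flows [0->1,0=2,3->0] -> levels [3 3 3 10]
Step 3: flows [0=1,0=2,3->0] -> levels [4 3 3 9]
Step 4: flows [0->1,0->2,3->0] -> levels [3 4 4 8]
Step 5: flows [1->0,2->0,3->0] -> levels [6 3 3 7]

Answer: 6 3 3 7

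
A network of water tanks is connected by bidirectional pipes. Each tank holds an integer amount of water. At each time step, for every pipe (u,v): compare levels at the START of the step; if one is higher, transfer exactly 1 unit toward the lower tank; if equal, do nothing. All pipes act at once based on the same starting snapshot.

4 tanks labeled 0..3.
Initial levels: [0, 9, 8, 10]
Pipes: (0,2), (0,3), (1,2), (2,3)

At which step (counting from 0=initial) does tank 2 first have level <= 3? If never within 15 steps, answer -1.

Step 1: flows [2->0,3->0,1->2,3->2] -> levels [2 8 9 8]
Step 2: flows [2->0,3->0,2->1,2->3] -> levels [4 9 6 8]
Step 3: flows [2->0,3->0,1->2,3->2] -> levels [6 8 7 6]
Step 4: flows [2->0,0=3,1->2,2->3] -> levels [7 7 6 7]
Step 5: flows [0->2,0=3,1->2,3->2] -> levels [6 6 9 6]
Step 6: flows [2->0,0=3,2->1,2->3] -> levels [7 7 6 7]
  -> period-2 cycle (repeats step 4); tank 2 never drops to <=3
Tank 2 never reaches <=3 within 15 steps

Answer: -1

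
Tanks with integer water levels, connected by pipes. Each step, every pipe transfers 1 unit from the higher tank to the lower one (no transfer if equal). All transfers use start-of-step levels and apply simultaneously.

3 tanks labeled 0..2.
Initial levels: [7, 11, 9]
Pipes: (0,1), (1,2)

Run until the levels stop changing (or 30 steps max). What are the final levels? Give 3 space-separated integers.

Step 1: flows [1->0,1->2] -> levels [8 9 10]
Step 2: flows [1->0,2->1] -> levels [9 9 9]
Step 3: flows [0=1,1=2] -> levels [9 9 9]
  -> stable (no change)

Answer: 9 9 9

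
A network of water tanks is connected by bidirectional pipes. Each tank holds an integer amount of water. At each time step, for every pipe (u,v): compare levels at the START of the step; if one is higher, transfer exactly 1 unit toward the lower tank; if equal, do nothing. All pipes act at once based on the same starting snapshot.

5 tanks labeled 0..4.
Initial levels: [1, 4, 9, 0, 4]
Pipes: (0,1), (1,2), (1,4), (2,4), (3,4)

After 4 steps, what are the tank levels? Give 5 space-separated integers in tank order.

Answer: 4 3 5 4 2

Derivation:
Step 1: flows [1->0,2->1,1=4,2->4,4->3] -> levels [2 4 7 1 4]
Step 2: flows [1->0,2->1,1=4,2->4,4->3] -> levels [3 4 5 2 4]
Step 3: flows [1->0,2->1,1=4,2->4,4->3] -> levels [4 4 3 3 4]
Step 4: flows [0=1,1->2,1=4,4->2,4->3] -> levels [4 3 5 4 2]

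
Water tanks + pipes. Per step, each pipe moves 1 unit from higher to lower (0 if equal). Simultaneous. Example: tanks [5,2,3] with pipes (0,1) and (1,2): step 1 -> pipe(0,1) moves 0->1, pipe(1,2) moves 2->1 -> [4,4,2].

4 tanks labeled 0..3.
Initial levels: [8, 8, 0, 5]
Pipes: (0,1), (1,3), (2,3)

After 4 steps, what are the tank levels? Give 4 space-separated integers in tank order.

Answer: 6 6 4 5

Derivation:
Step 1: flows [0=1,1->3,3->2] -> levels [8 7 1 5]
Step 2: flows [0->1,1->3,3->2] -> levels [7 7 2 5]
Step 3: flows [0=1,1->3,3->2] -> levels [7 6 3 5]
Step 4: flows [0->1,1->3,3->2] -> levels [6 6 4 5]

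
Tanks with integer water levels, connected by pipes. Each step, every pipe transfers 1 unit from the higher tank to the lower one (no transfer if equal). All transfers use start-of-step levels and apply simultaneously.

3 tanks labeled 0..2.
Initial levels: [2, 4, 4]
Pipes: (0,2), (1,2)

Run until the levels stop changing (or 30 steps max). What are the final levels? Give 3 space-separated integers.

Answer: 3 3 4

Derivation:
Step 1: flows [2->0,1=2] -> levels [3 4 3]
Step 2: flows [0=2,1->2] -> levels [3 3 4]
Step 3: flows [2->0,2->1] -> levels [4 4 2]
Step 4: flows [0->2,1->2] -> levels [3 3 4]
  -> period-2 cycle: step 4 state = step 2 state; never stabilizes
  -> state at step 30: (30-2) mod 2 = 0, same as step 2 -> [3 3 4]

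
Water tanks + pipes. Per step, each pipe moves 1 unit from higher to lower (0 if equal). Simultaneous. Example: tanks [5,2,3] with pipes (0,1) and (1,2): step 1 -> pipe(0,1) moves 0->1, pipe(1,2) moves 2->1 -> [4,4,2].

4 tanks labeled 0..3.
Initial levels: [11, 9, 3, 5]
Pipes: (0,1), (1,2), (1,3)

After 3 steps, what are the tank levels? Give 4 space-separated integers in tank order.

Step 1: flows [0->1,1->2,1->3] -> levels [10 8 4 6]
Step 2: flows [0->1,1->2,1->3] -> levels [9 7 5 7]
Step 3: flows [0->1,1->2,1=3] -> levels [8 7 6 7]

Answer: 8 7 6 7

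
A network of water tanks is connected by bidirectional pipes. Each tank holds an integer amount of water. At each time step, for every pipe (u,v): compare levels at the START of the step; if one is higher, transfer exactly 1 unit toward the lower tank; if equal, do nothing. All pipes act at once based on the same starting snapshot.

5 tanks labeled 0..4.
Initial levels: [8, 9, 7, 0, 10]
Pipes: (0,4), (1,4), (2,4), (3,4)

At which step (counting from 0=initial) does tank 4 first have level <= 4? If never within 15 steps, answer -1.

Step 1: flows [4->0,4->1,4->2,4->3] -> levels [9 10 8 1 6]
Step 2: flows [0->4,1->4,2->4,4->3] -> levels [8 9 7 2 8]
Step 3: flows [0=4,1->4,4->2,4->3] -> levels [8 8 8 3 7]
Step 4: flows [0->4,1->4,2->4,4->3] -> levels [7 7 7 4 9]
Step 5: flows [4->0,4->1,4->2,4->3] -> levels [8 8 8 5 5]
Step 6: flows [0->4,1->4,2->4,3=4] -> levels [7 7 7 5 8]
Step 7: flows [4->0,4->1,4->2,4->3] -> levels [8 8 8 6 4]
Tank 4 first reaches <=4 at step 7

Answer: 7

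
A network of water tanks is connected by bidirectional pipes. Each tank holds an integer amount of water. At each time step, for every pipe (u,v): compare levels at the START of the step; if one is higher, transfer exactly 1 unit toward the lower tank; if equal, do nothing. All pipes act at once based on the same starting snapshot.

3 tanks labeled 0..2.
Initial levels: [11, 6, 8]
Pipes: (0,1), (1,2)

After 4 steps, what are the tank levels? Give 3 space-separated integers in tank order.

Answer: 9 7 9

Derivation:
Step 1: flows [0->1,2->1] -> levels [10 8 7]
Step 2: flows [0->1,1->2] -> levels [9 8 8]
Step 3: flows [0->1,1=2] -> levels [8 9 8]
Step 4: flows [1->0,1->2] -> levels [9 7 9]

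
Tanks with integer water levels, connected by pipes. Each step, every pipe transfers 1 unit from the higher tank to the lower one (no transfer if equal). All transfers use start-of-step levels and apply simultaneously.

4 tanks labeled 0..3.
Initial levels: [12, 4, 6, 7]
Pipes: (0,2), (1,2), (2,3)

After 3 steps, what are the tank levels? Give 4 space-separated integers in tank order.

Answer: 9 6 8 6

Derivation:
Step 1: flows [0->2,2->1,3->2] -> levels [11 5 7 6]
Step 2: flows [0->2,2->1,2->3] -> levels [10 6 6 7]
Step 3: flows [0->2,1=2,3->2] -> levels [9 6 8 6]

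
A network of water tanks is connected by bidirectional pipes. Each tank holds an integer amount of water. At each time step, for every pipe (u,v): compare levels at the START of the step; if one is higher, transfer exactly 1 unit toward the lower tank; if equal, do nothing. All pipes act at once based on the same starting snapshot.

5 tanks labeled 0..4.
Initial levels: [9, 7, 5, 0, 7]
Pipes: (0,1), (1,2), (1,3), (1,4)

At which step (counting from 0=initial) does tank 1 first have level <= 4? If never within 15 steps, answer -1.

Step 1: flows [0->1,1->2,1->3,1=4] -> levels [8 6 6 1 7]
Step 2: flows [0->1,1=2,1->3,4->1] -> levels [7 7 6 2 6]
Step 3: flows [0=1,1->2,1->3,1->4] -> levels [7 4 7 3 7]
Tank 1 first reaches <=4 at step 3

Answer: 3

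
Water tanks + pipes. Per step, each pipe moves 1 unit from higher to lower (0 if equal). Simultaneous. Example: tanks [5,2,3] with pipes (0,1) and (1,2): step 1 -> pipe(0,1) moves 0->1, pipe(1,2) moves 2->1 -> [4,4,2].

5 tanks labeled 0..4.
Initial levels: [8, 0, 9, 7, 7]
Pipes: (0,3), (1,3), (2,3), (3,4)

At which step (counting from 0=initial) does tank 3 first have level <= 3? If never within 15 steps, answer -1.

Step 1: flows [0->3,3->1,2->3,3=4] -> levels [7 1 8 8 7]
Step 2: flows [3->0,3->1,2=3,3->4] -> levels [8 2 8 5 8]
Step 3: flows [0->3,3->1,2->3,4->3] -> levels [7 3 7 7 7]
Step 4: flows [0=3,3->1,2=3,3=4] -> levels [7 4 7 6 7]
Step 5: flows [0->3,3->1,2->3,4->3] -> levels [6 5 6 8 6]
Step 6: flows [3->0,3->1,3->2,3->4] -> levels [7 6 7 4 7]
Step 7: flows [0->3,1->3,2->3,4->3] -> levels [6 5 6 8 6]
  -> period-2 cycle (repeats step 5); tank 3 never drops to <=3
Tank 3 never reaches <=3 within 15 steps

Answer: -1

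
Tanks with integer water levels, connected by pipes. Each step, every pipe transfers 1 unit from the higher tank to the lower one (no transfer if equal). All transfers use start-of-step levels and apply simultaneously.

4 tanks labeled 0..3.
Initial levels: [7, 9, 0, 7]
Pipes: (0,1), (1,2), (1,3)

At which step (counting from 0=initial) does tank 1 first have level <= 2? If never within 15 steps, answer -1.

Step 1: flows [1->0,1->2,1->3] -> levels [8 6 1 8]
Step 2: flows [0->1,1->2,3->1] -> levels [7 7 2 7]
Step 3: flows [0=1,1->2,1=3] -> levels [7 6 3 7]
Step 4: flows [0->1,1->2,3->1] -> levels [6 7 4 6]
Step 5: flows [1->0,1->2,1->3] -> levels [7 4 5 7]
Step 6: flows [0->1,2->1,3->1] -> levels [6 7 4 6]
  -> period-2 cycle (repeats step 4); tank 1 never drops to <=2
Tank 1 never reaches <=2 within 15 steps

Answer: -1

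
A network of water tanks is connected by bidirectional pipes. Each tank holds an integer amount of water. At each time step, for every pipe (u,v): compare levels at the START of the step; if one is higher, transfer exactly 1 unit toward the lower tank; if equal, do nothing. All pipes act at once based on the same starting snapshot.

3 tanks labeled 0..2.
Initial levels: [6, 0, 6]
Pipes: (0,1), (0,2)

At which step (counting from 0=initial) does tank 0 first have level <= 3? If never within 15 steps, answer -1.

Answer: -1

Derivation:
Step 1: flows [0->1,0=2] -> levels [5 1 6]
Step 2: flows [0->1,2->0] -> levels [5 2 5]
Step 3: flows [0->1,0=2] -> levels [4 3 5]
Step 4: flows [0->1,2->0] -> levels [4 4 4]
Step 5: flows [0=1,0=2] -> levels [4 4 4]
  -> stable; tank 0 stays at 4 > 3
Tank 0 never reaches <=3 within 15 steps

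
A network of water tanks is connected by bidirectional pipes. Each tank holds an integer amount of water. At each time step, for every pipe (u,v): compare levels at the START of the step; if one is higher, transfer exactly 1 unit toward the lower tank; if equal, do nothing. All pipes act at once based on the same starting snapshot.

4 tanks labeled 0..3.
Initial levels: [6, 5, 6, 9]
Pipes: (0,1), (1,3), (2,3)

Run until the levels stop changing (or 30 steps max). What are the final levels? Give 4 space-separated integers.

Answer: 7 5 6 8

Derivation:
Step 1: flows [0->1,3->1,3->2] -> levels [5 7 7 7]
Step 2: flows [1->0,1=3,2=3] -> levels [6 6 7 7]
Step 3: flows [0=1,3->1,2=3] -> levels [6 7 7 6]
Step 4: flows [1->0,1->3,2->3] -> levels [7 5 6 8]
Step 5: flows [0->1,3->1,3->2] -> levels [6 7 7 6]
  -> period-2 cycle: step 5 state = step 3 state; never stabilizes
  -> state at step 30: (30-3) mod 2 = 1, same as step 4 -> [7 5 6 8]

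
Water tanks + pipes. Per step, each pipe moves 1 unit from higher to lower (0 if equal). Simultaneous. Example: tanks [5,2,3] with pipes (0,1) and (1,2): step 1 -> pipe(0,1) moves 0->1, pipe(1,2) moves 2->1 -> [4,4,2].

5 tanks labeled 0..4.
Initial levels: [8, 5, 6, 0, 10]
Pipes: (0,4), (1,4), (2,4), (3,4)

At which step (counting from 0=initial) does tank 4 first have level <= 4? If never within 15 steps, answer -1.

Step 1: flows [4->0,4->1,4->2,4->3] -> levels [9 6 7 1 6]
Step 2: flows [0->4,1=4,2->4,4->3] -> levels [8 6 6 2 7]
Step 3: flows [0->4,4->1,4->2,4->3] -> levels [7 7 7 3 5]
Step 4: flows [0->4,1->4,2->4,4->3] -> levels [6 6 6 4 7]
Step 5: flows [4->0,4->1,4->2,4->3] -> levels [7 7 7 5 3]
Tank 4 first reaches <=4 at step 5

Answer: 5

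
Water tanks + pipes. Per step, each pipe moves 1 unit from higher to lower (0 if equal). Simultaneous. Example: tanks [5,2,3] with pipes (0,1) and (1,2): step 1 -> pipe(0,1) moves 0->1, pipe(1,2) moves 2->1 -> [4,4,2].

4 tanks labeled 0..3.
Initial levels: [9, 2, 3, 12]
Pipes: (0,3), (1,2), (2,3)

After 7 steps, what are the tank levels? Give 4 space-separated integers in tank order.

Step 1: flows [3->0,2->1,3->2] -> levels [10 3 3 10]
Step 2: flows [0=3,1=2,3->2] -> levels [10 3 4 9]
Step 3: flows [0->3,2->1,3->2] -> levels [9 4 4 9]
Step 4: flows [0=3,1=2,3->2] -> levels [9 4 5 8]
Step 5: flows [0->3,2->1,3->2] -> levels [8 5 5 8]
Step 6: flows [0=3,1=2,3->2] -> levels [8 5 6 7]
Step 7: flows [0->3,2->1,3->2] -> levels [7 6 6 7]

Answer: 7 6 6 7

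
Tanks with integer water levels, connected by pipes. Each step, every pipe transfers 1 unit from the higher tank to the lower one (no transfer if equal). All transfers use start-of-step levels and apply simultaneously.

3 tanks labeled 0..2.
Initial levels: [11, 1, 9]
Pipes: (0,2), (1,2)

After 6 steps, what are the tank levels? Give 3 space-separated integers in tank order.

Answer: 7 7 7

Derivation:
Step 1: flows [0->2,2->1] -> levels [10 2 9]
Step 2: flows [0->2,2->1] -> levels [9 3 9]
Step 3: flows [0=2,2->1] -> levels [9 4 8]
Step 4: flows [0->2,2->1] -> levels [8 5 8]
Step 5: flows [0=2,2->1] -> levels [8 6 7]
Step 6: flows [0->2,2->1] -> levels [7 7 7]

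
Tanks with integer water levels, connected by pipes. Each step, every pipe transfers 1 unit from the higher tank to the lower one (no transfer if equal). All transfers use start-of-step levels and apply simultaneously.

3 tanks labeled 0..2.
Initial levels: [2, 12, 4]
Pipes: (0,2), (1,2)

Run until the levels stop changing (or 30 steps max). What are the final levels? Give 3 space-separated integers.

Step 1: flows [2->0,1->2] -> levels [3 11 4]
Step 2: flows [2->0,1->2] -> levels [4 10 4]
Step 3: flows [0=2,1->2] -> levels [4 9 5]
Step 4: flows [2->0,1->2] -> levels [5 8 5]
Step 5: flows [0=2,1->2] -> levels [5 7 6]
Step 6: flows [2->0,1->2] -> levels [6 6 6]
Step 7: flows [0=2,1=2] -> levels [6 6 6]
  -> stable (no change)

Answer: 6 6 6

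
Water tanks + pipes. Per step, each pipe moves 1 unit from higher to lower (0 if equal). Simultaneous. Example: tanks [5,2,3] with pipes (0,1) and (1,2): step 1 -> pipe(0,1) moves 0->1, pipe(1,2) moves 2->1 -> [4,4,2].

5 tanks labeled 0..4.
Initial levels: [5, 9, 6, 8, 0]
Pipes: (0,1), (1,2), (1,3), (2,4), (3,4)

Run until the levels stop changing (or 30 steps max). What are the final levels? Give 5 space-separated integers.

Step 1: flows [1->0,1->2,1->3,2->4,3->4] -> levels [6 6 6 8 2]
Step 2: flows [0=1,1=2,3->1,2->4,3->4] -> levels [6 7 5 6 4]
Step 3: flows [1->0,1->2,1->3,2->4,3->4] -> levels [7 4 5 6 6]
Step 4: flows [0->1,2->1,3->1,4->2,3=4] -> levels [6 7 5 5 5]
Step 5: flows [1->0,1->2,1->3,2=4,3=4] -> levels [7 4 6 6 5]
Step 6: flows [0->1,2->1,3->1,2->4,3->4] -> levels [6 7 4 4 7]
Step 7: flows [1->0,1->2,1->3,4->2,4->3] -> levels [7 4 6 6 5]
  -> period-2 cycle: step 7 state = step 5 state; never stabilizes
  -> state at step 30: (30-5) mod 2 = 1, same as step 6 -> [6 7 4 4 7]

Answer: 6 7 4 4 7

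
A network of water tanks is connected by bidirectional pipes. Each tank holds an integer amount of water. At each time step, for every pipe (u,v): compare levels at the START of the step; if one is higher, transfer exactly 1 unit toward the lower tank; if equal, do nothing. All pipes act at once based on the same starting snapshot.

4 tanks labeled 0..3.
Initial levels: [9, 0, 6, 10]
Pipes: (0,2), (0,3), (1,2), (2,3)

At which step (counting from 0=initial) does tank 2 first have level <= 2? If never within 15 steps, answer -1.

Step 1: flows [0->2,3->0,2->1,3->2] -> levels [9 1 7 8]
Step 2: flows [0->2,0->3,2->1,3->2] -> levels [7 2 8 8]
Step 3: flows [2->0,3->0,2->1,2=3] -> levels [9 3 6 7]
Step 4: flows [0->2,0->3,2->1,3->2] -> levels [7 4 7 7]
Step 5: flows [0=2,0=3,2->1,2=3] -> levels [7 5 6 7]
Step 6: flows [0->2,0=3,2->1,3->2] -> levels [6 6 7 6]
Step 7: flows [2->0,0=3,2->1,2->3] -> levels [7 7 4 7]
Step 8: flows [0->2,0=3,1->2,3->2] -> levels [6 6 7 6]
  -> period-2 cycle (repeats step 6); tank 2 never drops to <=2
Tank 2 never reaches <=2 within 15 steps

Answer: -1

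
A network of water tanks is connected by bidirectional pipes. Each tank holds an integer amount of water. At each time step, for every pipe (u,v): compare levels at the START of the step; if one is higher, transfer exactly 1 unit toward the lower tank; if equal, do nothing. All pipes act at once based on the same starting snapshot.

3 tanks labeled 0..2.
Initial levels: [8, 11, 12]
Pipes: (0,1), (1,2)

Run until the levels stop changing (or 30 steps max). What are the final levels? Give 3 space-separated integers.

Answer: 11 9 11

Derivation:
Step 1: flows [1->0,2->1] -> levels [9 11 11]
Step 2: flows [1->0,1=2] -> levels [10 10 11]
Step 3: flows [0=1,2->1] -> levels [10 11 10]
Step 4: flows [1->0,1->2] -> levels [11 9 11]
Step 5: flows [0->1,2->1] -> levels [10 11 10]
  -> period-2 cycle: step 5 state = step 3 state; never stabilizes
  -> state at step 30: (30-3) mod 2 = 1, same as step 4 -> [11 9 11]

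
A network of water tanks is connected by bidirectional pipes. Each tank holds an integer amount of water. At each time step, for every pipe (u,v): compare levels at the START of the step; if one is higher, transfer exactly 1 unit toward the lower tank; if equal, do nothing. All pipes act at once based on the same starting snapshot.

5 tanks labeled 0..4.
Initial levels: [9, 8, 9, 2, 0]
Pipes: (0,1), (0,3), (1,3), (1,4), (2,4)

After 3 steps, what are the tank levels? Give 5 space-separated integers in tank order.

Step 1: flows [0->1,0->3,1->3,1->4,2->4] -> levels [7 7 8 4 2]
Step 2: flows [0=1,0->3,1->3,1->4,2->4] -> levels [6 5 7 6 4]
Step 3: flows [0->1,0=3,3->1,1->4,2->4] -> levels [5 6 6 5 6]

Answer: 5 6 6 5 6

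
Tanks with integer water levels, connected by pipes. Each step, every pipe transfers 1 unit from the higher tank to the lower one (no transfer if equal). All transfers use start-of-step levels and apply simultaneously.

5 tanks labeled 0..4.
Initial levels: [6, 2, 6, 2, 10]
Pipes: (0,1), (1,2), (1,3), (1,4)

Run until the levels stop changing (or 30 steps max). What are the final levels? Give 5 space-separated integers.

Answer: 6 2 6 6 6

Derivation:
Step 1: flows [0->1,2->1,1=3,4->1] -> levels [5 5 5 2 9]
Step 2: flows [0=1,1=2,1->3,4->1] -> levels [5 5 5 3 8]
Step 3: flows [0=1,1=2,1->3,4->1] -> levels [5 5 5 4 7]
Step 4: flows [0=1,1=2,1->3,4->1] -> levels [5 5 5 5 6]
Step 5: flows [0=1,1=2,1=3,4->1] -> levels [5 6 5 5 5]
Step 6: flows [1->0,1->2,1->3,1->4] -> levels [6 2 6 6 6]
Step 7: flows [0->1,2->1,3->1,4->1] -> levels [5 6 5 5 5]
  -> period-2 cycle: step 7 state = step 5 state; never stabilizes
  -> state at step 30: (30-5) mod 2 = 1, same as step 6 -> [6 2 6 6 6]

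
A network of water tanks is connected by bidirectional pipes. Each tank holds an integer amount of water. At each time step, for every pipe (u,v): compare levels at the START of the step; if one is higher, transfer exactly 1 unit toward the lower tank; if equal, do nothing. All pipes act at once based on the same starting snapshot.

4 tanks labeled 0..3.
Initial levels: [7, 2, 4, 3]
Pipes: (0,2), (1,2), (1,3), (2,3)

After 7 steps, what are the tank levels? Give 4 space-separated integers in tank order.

Answer: 5 4 3 4

Derivation:
Step 1: flows [0->2,2->1,3->1,2->3] -> levels [6 4 3 3]
Step 2: flows [0->2,1->2,1->3,2=3] -> levels [5 2 5 4]
Step 3: flows [0=2,2->1,3->1,2->3] -> levels [5 4 3 4]
Step 4: flows [0->2,1->2,1=3,3->2] -> levels [4 3 6 3]
Step 5: flows [2->0,2->1,1=3,2->3] -> levels [5 4 3 4]
  -> period-2 cycle: step 5 state = step 3 state
  -> state at step 7: (7-3) mod 2 = 0, same as step 3 -> [5 4 3 4]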